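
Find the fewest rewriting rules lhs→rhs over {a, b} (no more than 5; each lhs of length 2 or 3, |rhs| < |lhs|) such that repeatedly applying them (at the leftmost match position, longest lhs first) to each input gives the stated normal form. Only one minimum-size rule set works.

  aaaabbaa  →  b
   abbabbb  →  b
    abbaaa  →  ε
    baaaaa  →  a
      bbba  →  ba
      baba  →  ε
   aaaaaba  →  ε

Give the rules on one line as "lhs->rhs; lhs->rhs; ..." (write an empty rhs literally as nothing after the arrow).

  | aaaabbaa => aabbaa => bbaa => b
  | abbabbb => ababbb => aabbb => bbb => b
  | abbaaa => abaaa => aaaa => aa => ε
  | baaaaa => aaa => a

aa->; ab->a; baa->; bbb->b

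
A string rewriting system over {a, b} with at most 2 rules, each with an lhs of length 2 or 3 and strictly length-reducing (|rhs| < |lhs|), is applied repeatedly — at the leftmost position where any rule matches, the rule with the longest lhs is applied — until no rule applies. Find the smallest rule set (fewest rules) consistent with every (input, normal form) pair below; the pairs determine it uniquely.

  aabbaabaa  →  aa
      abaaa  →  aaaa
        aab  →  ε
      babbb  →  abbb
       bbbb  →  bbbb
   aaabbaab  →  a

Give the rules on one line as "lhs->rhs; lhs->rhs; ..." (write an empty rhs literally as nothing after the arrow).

  | aabbaabaa => baabaa => aabaa => aa
  | abaaa => aaaa
  | aab => ε
  | babbb => abbb

aab->; ba->a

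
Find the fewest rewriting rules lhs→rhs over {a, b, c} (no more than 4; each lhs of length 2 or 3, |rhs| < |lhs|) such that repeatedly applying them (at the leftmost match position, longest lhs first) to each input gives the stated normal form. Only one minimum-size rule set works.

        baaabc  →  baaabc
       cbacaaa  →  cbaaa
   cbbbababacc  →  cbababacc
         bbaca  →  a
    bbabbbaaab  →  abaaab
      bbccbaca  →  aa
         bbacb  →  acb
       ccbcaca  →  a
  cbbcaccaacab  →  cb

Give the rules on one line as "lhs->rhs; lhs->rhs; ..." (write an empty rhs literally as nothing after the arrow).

bb->; ca->; ccb->a

  | baaabc
  | cbacaaa => cbaaa
  | cbbbababacc => cbababacc
  | bbaca => aca => a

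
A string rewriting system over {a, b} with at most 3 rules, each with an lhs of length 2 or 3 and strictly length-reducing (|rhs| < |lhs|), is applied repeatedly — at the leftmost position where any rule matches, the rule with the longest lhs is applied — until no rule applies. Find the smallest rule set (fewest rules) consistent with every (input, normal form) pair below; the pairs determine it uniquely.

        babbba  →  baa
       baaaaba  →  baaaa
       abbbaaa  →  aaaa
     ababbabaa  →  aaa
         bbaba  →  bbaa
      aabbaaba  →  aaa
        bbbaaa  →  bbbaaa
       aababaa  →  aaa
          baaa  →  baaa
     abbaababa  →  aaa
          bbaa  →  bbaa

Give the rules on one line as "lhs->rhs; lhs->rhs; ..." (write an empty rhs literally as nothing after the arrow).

  | babbba => babba => baba => baa
  | baaaaba => baaaa
  | abbbaaa => abbaaa => abaaa => aaaa
  | ababbabaa => aabbabaa => ababaa => aabaa => aaa

aab->a; ab->a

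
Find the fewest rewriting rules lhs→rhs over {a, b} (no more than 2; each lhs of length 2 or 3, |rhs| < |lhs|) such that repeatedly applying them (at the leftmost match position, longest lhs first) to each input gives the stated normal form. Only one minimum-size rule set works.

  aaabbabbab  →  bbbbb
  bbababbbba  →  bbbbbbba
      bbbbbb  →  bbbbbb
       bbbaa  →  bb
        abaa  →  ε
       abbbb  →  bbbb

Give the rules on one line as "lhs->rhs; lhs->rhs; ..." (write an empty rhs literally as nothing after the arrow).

  | aaabbabbab => aabbabbab => abbabbab => bbabbab => bbbbab => bbbbb
  | bbababbbba => bbbabbbba => bbbbbbba
  | bbbbbb
  | bbbaa => bb

ab->b; baa->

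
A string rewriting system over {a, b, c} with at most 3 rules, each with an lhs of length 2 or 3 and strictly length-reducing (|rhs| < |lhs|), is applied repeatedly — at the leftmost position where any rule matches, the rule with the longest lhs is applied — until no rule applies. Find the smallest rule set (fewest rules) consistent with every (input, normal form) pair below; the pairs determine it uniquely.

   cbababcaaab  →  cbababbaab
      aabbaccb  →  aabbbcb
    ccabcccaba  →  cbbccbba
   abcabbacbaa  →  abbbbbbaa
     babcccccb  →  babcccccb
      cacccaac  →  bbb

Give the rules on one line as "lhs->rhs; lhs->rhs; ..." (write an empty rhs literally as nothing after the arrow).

  | cbababcaaab => cbababbaab
  | aabbaccb => aabbbcb
  | ccabcccaba => cbbcccaba => cbbccbba
  | abcabbacbaa => abbbbacbaa => abbbbbbaa

ac->b; ca->b; cac->a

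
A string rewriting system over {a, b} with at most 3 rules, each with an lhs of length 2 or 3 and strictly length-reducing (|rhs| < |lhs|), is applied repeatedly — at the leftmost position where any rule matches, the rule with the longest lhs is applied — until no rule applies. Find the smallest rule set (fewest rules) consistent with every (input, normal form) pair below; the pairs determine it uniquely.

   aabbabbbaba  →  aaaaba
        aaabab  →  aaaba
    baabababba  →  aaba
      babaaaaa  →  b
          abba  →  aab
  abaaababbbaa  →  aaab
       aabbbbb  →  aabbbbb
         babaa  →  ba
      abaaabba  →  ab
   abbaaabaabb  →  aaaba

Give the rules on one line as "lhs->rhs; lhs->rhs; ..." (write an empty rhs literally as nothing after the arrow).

  | aabbabbbaba => aaabbbbaba => aaabbabba => aaaabbba => aaaabab => aaaaba
  | aaabab => aaaba
  | baabababba => bbababba => abbabba => aabbba => aabab => aaba
  | babaaaaa => baaaaaa => baaaa => baa => b

baa->b; bab->ba; bba->ab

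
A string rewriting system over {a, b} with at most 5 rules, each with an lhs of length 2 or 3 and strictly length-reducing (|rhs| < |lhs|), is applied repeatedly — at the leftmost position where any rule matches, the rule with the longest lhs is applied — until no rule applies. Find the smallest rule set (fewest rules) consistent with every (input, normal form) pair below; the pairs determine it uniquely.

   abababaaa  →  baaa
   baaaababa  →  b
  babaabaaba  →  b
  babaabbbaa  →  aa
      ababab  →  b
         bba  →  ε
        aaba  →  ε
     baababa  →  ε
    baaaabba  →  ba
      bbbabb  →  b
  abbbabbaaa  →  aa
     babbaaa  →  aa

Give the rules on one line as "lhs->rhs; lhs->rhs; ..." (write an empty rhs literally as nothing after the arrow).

  | abababaaa => bbabaaa => baaa
  | baaaababa => baaabba => baaba => bab => b
  | babaabaaba => bbabaaba => baaba => bab => b
  | babaabbbaa => bbabbbaa => bbbaa => aa

ab->; aba->b; bba->; bbb->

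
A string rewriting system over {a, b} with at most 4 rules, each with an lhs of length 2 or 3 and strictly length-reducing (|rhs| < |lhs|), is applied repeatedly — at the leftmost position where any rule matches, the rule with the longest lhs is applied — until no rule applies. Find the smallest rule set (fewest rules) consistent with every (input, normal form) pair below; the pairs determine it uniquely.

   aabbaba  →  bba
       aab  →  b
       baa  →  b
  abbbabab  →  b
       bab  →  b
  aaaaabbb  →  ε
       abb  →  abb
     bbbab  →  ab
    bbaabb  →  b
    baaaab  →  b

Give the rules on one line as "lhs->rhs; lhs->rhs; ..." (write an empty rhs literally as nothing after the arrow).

  | aabbaba => bbaba => bba
  | aab => b
  | baa => b
  | abbbabab => aabab => bab => b

aa->; aaa->; bab->b; bbb->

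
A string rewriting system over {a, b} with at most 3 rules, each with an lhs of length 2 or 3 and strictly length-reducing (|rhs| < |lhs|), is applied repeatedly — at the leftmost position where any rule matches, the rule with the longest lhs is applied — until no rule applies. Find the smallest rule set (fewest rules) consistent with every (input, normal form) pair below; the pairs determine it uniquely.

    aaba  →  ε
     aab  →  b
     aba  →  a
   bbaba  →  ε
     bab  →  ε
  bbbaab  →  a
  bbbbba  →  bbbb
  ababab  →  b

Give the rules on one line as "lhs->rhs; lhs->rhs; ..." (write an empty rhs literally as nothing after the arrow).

  | aaba => ba => ε
  | aab => b
  | aba => a
  | bbaba => baaa => aa => ε

aa->; ba->; bab->aa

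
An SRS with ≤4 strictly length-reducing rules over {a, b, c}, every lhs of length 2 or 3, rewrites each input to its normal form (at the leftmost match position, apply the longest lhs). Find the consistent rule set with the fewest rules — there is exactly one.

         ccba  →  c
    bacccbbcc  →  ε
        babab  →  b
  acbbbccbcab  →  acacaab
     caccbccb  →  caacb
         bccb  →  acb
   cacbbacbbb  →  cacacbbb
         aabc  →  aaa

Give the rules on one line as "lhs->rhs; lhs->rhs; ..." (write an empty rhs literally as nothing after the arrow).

ba->c; bc->a; cc->

  | ccba => ba => c
  | bacccbbcc => ccccbbcc => ccbbcc => bbcc => bac => cc => ε
  | babab => cbab => ccb => b
  | acbbbccbcab => acbbacbcab => acbccbcab => acacbcab => acacaab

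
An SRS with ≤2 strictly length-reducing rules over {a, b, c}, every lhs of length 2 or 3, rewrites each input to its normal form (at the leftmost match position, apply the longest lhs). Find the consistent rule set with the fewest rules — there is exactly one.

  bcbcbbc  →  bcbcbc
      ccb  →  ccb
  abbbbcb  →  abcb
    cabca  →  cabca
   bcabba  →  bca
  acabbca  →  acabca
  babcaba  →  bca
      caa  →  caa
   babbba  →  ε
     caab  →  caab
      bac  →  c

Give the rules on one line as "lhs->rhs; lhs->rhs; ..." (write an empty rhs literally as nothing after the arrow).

ba->; bb->b

  | bcbcbbc => bcbcbc
  | ccb
  | abbbbcb => abbbcb => abbcb => abcb
  | cabca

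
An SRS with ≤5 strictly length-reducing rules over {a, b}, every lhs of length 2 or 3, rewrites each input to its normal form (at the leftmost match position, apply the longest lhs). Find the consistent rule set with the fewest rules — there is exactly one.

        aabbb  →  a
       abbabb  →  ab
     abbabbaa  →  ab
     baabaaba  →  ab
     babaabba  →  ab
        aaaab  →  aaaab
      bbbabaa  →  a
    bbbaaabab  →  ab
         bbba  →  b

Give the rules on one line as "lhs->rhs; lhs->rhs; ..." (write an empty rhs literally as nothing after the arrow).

aba->ab; abb->ba; ba->a; bba->

  | aabbb => abab => abb => ba => a
  | abbabb => baabb => aabb => aba => ab
  | abbabbaa => baabbaa => aabbaa => abaaa => abaa => aba => ab
  | baabaaba => aabaaba => aababa => aabba => abaa => aba => ab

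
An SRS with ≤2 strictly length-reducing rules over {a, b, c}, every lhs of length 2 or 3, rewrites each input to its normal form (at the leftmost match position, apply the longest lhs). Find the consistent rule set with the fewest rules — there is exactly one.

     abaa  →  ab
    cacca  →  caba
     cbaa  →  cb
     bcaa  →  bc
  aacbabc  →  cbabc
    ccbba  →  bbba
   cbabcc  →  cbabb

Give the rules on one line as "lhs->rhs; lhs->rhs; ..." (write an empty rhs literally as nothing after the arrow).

  | abaa => ab
  | cacca => caba
  | cbaa => cb
  | bcaa => bc

aa->; cc->b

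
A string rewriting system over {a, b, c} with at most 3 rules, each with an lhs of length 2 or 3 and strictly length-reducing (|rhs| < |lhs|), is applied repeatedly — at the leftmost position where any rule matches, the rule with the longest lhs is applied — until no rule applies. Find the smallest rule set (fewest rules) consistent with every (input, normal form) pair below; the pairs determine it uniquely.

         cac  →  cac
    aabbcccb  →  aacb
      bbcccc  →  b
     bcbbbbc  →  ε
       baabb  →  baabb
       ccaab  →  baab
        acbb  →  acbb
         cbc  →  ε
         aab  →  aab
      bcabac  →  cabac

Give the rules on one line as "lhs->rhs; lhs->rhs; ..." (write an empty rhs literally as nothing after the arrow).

  | cac
  | aabbcccb => aabcccb => aacccb => aabcb => aacb
  | bbcccc => bcccc => cccc => bcc => cc => b
  | bcbbbbc => cbbbbc => cbbbc => cbbc => cbc => ε

bc->c; cbc->; cc->b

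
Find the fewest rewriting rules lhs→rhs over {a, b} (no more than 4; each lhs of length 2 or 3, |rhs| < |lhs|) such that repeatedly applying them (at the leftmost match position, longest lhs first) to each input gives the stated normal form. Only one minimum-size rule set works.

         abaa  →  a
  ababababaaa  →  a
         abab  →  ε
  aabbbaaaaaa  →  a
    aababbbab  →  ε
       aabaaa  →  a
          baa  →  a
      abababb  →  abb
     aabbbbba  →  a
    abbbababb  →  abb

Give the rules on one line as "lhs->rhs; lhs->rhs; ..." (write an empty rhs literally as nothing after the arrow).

  | abaa => aaa => aa => a
  | ababababaaa => aabababaaa => ababaaa => aabaaa => aaa => aa => a
  | abab => aab => ε
  | aabbbaaaaaa => bbaaaaaa => baaaaaa => aaaaaa => aaaaa => aaaa => aaa => aa => a

aa->a; aab->; ba->a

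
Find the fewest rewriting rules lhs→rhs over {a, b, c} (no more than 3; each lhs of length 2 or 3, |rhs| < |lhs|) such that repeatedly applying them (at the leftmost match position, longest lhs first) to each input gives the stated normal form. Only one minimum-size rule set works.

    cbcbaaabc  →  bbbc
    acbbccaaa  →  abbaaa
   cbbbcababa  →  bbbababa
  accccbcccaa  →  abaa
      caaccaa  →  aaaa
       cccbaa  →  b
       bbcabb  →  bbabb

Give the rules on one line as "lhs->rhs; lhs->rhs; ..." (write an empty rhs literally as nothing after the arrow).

ca->a; cb->b; cba->cb

  | cbcbaaabc => bcbaaabc => bcbaabc => bcbabc => bcbbc => bbbc
  | acbbccaaa => abbccaaa => abbcaaa => abbaaa
  | cbbbcababa => bbbcababa => bbbababa
  | accccbcccaa => acccbcccaa => accbcccaa => acbcccaa => abcccaa => abccaa => abcaa => abaa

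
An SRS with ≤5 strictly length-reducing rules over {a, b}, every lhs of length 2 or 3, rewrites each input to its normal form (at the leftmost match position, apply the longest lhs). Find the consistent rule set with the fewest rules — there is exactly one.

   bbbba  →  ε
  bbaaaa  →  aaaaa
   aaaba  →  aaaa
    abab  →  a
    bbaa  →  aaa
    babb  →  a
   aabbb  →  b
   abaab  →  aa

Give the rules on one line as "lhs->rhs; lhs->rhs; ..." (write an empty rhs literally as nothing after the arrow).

ab->; aba->aa; ba->; bb->a

  | bbbba => abba => ba => ε
  | bbaaaa => aaaaa
  | aaaba => aaaa
  | abab => aab => a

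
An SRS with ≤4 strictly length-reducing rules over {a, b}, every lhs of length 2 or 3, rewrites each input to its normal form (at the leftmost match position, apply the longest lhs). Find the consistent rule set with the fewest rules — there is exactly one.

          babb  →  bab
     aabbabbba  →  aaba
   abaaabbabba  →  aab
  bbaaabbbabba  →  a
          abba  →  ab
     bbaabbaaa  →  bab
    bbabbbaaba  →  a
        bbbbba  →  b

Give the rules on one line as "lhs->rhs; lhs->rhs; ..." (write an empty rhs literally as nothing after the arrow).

baa->bb; bb->b; bba->b; bbb->

  | babb => bab
  | aabbabbba => aabbbba => aaba
  | abaaabbabba => abbabbabba => abbbabba => aabba => aab
  | bbaaabbbabba => baabbbabba => bbbbbabba => bbabba => bbba => a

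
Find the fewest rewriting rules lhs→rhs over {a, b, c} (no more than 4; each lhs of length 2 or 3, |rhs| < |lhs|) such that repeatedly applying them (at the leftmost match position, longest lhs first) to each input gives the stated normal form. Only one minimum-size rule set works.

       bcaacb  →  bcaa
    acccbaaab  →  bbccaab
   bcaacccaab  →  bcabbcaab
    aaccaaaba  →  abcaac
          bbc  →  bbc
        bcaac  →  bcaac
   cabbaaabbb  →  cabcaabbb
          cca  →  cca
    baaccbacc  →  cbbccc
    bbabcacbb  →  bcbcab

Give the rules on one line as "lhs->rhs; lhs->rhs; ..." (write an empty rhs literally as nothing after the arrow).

acb->a; acc->bb; ba->c

  | bcaacb => bcaa
  | acccbaaab => bbcbaaab => bbccaab
  | bcaacccaab => bcabbcaab
  | aaccaaaba => abbaaaba => abcaaba => abcaac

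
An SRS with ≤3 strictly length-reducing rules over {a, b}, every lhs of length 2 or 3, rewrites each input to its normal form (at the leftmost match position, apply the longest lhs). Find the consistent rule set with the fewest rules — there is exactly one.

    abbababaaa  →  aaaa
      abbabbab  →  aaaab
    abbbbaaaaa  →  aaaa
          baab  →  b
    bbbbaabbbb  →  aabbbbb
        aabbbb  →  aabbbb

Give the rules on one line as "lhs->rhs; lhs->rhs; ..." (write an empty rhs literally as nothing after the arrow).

baa->; bab->aa; bba->ab

  | abbababaaa => aabbabaaa => aaabbaaa => aaaabaa => aaaa
  | abbabbab => aabbbab => aababb => aaaab
  | abbbbaaaaa => abbabaaaa => aabbaaaa => aaabaaa => aaaa
  | baab => b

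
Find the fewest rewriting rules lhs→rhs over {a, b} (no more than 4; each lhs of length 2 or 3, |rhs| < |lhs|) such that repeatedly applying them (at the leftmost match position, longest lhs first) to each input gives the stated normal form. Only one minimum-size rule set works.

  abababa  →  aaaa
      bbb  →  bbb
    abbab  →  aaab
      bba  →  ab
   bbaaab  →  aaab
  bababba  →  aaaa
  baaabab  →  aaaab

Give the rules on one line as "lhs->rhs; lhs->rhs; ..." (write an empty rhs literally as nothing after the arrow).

abb->aa; ba->a; bba->ab

  | abababa => aababa => aaaba => aaaa
  | bbb
  | abbab => aaab
  | bba => ab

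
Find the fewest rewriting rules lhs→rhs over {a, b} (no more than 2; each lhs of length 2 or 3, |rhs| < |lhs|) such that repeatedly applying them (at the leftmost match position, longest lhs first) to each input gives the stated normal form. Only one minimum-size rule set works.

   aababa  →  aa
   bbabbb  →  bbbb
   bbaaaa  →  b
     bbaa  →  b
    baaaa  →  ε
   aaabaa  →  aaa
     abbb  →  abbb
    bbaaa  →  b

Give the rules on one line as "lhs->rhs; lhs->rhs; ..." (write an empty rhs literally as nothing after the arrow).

  | aababa => aaba => aa
  | bbabbb => bbbb
  | bbaaaa => bbaaa => bbaa => bba => b
  | bbaa => bba => b

ba->; baa->ba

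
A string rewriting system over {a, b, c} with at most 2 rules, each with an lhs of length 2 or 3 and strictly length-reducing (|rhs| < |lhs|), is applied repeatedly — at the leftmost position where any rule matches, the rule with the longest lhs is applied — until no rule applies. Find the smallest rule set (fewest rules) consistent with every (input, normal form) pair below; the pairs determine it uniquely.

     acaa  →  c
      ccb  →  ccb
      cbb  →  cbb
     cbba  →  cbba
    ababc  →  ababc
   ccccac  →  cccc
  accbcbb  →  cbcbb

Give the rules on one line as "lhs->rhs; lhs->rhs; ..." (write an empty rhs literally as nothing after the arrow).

aa->c; ac->

  | acaa => aa => c
  | ccb
  | cbb
  | cbba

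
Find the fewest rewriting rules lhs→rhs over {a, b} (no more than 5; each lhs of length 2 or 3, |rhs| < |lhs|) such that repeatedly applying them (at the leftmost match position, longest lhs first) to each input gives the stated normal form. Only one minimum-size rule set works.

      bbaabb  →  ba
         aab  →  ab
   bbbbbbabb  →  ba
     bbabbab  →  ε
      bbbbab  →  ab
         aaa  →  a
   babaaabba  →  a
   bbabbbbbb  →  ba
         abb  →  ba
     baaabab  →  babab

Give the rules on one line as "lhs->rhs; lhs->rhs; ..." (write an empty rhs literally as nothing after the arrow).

  | bbaabb => aabb => abb => ba
  | aab => ab
  | bbbbbbabb => bbbbabb => bbabb => abb => ba
  | bbabbab => abbab => baab => bb => ε

aa->a; abb->ba; baa->b; bb->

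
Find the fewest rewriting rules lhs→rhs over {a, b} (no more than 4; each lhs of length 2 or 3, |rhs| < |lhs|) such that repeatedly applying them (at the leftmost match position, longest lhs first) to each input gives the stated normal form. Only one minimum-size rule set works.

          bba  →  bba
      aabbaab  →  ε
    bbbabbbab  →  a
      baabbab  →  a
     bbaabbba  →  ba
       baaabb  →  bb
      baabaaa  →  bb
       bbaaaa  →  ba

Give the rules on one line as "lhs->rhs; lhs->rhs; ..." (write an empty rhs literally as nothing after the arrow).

aa->b; bab->; bbb->a

  | bba
  | aabbaab => bbbaab => aaab => bab => ε
  | bbbabbbab => aabbbab => bbbbab => abab => a
  | baabbab => bbbbab => abab => a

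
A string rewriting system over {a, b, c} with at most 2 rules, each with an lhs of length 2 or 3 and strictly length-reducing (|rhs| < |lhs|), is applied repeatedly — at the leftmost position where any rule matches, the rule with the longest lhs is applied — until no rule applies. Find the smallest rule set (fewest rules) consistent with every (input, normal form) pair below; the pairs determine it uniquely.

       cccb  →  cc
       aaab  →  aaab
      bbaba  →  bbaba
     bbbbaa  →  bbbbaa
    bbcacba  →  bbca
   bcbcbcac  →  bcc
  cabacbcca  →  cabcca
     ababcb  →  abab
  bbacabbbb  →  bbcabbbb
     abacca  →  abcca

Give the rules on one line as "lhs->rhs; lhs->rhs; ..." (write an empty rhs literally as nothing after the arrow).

  | cccb => cc
  | aaab
  | bbaba
  | bbbbaa

ac->c; cb->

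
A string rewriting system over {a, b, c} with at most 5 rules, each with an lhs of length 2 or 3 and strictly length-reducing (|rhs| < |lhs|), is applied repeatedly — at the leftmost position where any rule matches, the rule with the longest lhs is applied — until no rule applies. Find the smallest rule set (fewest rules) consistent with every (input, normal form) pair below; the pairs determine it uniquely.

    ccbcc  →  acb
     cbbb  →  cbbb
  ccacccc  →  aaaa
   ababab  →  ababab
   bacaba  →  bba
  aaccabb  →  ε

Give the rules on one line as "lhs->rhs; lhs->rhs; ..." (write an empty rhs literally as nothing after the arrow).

  | ccbcc => abcc => acb
  | cbbb
  | ccacccc => aacccc => aaacc => aaaa
  | ababab

aab->; aca->; bcc->cb; cc->a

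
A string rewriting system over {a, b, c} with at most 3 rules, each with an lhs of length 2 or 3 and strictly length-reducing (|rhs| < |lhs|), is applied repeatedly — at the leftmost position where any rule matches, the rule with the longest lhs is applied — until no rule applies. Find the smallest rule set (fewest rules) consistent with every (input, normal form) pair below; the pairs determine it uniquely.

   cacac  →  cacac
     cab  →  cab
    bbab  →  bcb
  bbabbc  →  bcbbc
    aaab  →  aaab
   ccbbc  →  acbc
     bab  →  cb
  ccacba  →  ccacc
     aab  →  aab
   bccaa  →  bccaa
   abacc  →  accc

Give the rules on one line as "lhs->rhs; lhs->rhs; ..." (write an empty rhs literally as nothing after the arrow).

ba->c; ccb->ac

  | cacac
  | cab
  | bbab => bcb
  | bbabbc => bcbbc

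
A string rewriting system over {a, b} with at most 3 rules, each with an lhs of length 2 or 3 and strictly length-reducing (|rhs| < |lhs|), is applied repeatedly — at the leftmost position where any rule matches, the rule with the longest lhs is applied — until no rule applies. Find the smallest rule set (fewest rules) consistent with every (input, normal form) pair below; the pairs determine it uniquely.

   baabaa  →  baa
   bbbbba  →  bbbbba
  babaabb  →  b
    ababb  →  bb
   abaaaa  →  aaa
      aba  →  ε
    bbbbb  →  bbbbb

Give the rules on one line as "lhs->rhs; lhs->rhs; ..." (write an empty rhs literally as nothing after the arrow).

  | baabaa => baa
  | bbbbba
  | babaabb => babb => b
  | ababb => bb

aba->; abb->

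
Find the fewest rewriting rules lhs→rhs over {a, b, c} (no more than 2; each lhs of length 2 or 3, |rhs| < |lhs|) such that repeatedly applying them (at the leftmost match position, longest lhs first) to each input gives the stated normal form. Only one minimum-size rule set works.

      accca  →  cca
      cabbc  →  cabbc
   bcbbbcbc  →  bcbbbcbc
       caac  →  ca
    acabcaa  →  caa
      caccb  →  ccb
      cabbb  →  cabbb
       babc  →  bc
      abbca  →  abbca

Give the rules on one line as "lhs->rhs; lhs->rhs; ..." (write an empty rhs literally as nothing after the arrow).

abc->c; ac->

  | accca => cca
  | cabbc
  | bcbbbcbc
  | caac => ca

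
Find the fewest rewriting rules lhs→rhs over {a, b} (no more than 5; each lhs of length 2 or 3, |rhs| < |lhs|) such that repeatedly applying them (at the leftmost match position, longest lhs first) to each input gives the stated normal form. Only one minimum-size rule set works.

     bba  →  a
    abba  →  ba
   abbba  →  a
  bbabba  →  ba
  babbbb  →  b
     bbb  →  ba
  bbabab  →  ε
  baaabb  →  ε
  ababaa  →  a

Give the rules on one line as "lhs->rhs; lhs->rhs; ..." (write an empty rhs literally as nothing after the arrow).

  | bba => a
  | abba => ba
  | abbba => bba => a
  | bbabba => abba => ba

aa->a; ab->; bb->; bbb->ba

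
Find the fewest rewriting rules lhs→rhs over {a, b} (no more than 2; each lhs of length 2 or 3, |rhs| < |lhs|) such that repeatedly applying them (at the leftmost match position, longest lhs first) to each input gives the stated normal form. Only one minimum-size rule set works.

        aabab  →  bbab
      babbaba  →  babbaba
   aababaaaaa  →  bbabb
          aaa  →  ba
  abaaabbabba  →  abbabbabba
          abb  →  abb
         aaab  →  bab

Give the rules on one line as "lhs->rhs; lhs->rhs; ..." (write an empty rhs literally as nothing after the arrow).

  | aabab => bbab
  | babbaba
  | aababaaaaa => bbabaaaaa => bbabbaaa => bbabbba => bbabaa => bbabb
  | aaa => ba

aa->b; bbb->ba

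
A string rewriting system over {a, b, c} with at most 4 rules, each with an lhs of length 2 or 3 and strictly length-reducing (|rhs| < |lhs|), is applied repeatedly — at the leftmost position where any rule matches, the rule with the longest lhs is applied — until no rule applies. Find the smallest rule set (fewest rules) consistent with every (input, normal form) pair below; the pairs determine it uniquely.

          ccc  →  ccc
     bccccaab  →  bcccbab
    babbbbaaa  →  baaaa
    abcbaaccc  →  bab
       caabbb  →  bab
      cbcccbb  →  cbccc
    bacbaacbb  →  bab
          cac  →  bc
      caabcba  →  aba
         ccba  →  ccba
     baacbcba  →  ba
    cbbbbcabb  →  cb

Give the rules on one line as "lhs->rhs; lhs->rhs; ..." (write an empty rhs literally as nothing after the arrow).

  | ccc
  | bccccaab => bcccbab
  | babbbbaaa => babbaaa => baaaa
  | abcbaaccc => babaaccc => bababcc => babbac => baac => bab

abc->ba; ac->b; bb->; ca->b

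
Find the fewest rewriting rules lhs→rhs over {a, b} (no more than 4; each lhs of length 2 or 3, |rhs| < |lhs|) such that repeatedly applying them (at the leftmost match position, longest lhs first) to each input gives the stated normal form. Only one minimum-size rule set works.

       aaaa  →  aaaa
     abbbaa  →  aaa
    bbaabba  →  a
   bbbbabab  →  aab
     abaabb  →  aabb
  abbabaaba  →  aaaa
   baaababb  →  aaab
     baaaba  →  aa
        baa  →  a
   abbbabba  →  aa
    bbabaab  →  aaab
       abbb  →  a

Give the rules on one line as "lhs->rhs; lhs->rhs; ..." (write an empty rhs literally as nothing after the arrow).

  | aaaa
  | abbbaa => aaa
  | bbaabba => baabba => abba => aba => a
  | bbbbabab => babab => aab

ba->; bab->a; bba->ba; bbb->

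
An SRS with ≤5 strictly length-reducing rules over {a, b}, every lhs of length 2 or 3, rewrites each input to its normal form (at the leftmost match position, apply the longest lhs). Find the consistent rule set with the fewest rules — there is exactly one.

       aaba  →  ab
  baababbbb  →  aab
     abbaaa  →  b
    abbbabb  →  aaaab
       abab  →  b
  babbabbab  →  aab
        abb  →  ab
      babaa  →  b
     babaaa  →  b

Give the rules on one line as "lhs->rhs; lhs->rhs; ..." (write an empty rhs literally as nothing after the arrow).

aba->b; ba->b; bb->b; bbb->aa

  | aaba => ab
  | baababbbb => bababbbb => bbabbbb => babbbb => bbbbb => aabb => aab
  | abbaaa => abaaa => baa => ba => b
  | abbbabb => aaaabb => aaaab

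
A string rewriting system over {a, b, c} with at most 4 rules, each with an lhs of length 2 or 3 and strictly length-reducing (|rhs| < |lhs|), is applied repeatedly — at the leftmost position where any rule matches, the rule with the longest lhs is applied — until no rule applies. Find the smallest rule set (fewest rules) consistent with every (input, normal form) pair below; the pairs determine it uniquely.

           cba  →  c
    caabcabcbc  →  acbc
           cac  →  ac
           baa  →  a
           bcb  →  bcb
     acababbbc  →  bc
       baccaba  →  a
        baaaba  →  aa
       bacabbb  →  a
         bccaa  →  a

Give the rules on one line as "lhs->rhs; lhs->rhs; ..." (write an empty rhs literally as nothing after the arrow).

  | cba => c
  | caabcabcbc => aabcabcbc => acabcbc => aabcbc => acbc
  | cac => ac
  | baa => a

ab->; ba->; bb->a; ca->a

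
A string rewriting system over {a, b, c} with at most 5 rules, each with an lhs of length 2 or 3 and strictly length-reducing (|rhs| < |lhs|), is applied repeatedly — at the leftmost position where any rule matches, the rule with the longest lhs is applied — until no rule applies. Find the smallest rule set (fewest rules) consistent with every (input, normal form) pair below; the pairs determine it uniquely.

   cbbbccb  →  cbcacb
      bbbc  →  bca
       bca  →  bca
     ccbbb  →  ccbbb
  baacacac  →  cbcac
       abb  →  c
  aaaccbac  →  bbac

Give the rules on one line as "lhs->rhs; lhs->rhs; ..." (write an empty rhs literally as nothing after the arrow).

  | cbbbccb => cbcacb
  | bbbc => bca
  | bca
  | ccbbb

aa->b; abb->c; acc->; bbc->ca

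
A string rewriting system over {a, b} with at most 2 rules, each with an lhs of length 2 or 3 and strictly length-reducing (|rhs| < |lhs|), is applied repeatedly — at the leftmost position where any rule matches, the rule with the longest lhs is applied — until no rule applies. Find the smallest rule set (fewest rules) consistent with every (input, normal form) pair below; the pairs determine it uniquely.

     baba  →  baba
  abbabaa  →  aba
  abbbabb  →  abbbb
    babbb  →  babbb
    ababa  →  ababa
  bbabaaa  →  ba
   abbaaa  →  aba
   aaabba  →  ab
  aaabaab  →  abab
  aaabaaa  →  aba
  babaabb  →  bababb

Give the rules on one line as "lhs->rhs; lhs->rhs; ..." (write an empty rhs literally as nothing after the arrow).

aa->a; bba->b

  | baba
  | abbabaa => abbaa => aba
  | abbbabb => abbbb
  | babbb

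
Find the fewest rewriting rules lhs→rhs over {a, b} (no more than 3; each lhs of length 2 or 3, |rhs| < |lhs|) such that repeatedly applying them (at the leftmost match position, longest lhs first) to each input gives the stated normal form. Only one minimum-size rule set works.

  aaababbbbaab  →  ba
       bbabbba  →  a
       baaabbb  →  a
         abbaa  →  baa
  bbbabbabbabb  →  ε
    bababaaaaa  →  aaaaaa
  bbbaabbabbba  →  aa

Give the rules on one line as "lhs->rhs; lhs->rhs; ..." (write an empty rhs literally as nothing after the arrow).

ab->; bab->a

  | aaababbbbaab => aaabbbbaab => aabbbaab => abbaab => baab => ba
  | bbabbba => babba => aba => a
  | baaabbb => baabb => bab => a
  | abbaa => baa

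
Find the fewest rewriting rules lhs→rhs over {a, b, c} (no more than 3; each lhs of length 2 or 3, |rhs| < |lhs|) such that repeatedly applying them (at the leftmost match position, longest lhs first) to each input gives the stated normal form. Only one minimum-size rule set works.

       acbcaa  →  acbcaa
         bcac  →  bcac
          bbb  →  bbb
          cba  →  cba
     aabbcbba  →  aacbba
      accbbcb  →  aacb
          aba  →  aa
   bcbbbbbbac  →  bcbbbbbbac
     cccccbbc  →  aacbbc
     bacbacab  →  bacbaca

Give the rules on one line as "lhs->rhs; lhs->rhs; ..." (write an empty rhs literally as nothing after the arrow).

  | acbcaa
  | bcac
  | bbb
  | cba

ab->a; cc->a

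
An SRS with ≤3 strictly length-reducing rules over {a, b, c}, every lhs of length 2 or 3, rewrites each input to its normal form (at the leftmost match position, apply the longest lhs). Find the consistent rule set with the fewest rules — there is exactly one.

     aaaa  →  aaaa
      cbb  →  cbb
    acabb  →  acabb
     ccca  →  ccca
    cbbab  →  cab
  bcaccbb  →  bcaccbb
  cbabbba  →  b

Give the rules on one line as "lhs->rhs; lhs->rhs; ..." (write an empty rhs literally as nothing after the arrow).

  | aaaa
  | cbb
  | acabb
  | ccca

ba->a; caa->b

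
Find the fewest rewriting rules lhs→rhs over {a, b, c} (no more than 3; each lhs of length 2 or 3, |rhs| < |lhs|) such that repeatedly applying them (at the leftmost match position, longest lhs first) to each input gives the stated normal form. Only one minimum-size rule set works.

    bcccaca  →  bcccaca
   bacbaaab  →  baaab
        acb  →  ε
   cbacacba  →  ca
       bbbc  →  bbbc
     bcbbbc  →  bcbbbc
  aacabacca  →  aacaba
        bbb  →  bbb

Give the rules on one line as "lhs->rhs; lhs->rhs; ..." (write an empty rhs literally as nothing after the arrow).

acb->; acc->; cba->

  | bcccaca
  | bacbaaab => baaab
  | acb => ε
  | cbacacba => cacba => ca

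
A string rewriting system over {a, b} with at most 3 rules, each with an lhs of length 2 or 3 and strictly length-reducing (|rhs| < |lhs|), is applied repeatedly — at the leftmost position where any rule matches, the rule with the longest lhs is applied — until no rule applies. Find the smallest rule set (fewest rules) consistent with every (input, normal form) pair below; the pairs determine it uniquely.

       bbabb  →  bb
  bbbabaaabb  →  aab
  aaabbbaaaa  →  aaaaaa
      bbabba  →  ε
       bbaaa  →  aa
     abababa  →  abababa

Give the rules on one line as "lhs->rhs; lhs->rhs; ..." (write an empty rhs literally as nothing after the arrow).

abb->ab; baa->a; bba->

  | bbabb => bb
  | bbbabaaabb => bbaaabb => aabb => aab
  | aaabbbaaaa => aaabbaaaa => aaabaaaa => aaaaaa
  | bbabba => bba => ε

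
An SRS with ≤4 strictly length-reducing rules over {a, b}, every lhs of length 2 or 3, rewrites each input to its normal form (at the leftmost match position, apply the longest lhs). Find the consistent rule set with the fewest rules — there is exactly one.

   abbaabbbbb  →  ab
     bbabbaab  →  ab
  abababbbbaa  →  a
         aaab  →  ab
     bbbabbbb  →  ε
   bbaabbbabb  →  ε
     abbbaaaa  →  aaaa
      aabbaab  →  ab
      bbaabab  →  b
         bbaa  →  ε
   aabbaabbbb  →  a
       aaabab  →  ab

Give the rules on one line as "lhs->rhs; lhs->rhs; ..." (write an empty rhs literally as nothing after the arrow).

  | abbaabbbbb => ababbbbb => abbbbb => abbb => ab
  | bbabbaab => bbbaab => baab => ab
  | abababbbbaa => ababbbbaa => abbbbaa => abbaa => aba => a
  | aaab => aab => ab

aab->ab; ba->; bb->; bba->b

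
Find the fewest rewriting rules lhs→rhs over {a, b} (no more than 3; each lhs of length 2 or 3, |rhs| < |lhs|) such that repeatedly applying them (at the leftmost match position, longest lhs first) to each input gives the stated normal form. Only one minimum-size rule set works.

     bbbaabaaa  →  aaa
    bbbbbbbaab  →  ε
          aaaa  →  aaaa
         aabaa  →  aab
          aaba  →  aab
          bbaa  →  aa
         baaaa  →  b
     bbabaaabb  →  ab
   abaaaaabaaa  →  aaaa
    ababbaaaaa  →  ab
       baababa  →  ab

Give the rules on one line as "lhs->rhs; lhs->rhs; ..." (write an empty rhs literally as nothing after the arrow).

ba->b; bb->

  | bbbaabaaa => baabaaa => babaaa => bbaaa => aaa
  | bbbbbbbaab => bbbbbaab => bbbaab => baab => bab => bb => ε
  | aaaa
  | aabaa => aaba => aab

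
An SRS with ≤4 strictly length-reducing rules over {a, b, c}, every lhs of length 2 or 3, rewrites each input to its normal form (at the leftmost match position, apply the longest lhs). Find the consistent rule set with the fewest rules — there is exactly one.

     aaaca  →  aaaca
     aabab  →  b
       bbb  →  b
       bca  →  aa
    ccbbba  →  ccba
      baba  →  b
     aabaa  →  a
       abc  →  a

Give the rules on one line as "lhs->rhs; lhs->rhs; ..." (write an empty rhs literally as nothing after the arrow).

  | aaaca
  | aabab => abbb => bbb => b
  | bbb => b
  | bca => aa

ab->b; aba->bb; bb->; bc->a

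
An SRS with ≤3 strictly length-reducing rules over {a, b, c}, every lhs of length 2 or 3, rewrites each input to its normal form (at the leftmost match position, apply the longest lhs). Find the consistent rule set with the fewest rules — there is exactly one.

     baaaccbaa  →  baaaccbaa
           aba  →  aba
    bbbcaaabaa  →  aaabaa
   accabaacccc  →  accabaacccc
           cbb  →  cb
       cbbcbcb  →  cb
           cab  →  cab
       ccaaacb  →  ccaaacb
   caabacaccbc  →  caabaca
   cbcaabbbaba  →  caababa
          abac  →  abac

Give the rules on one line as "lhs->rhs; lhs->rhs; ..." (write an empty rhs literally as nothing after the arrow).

bb->b; bc->; cac->ca

  | baaaccbaa
  | aba
  | bbbcaaabaa => bbcaaabaa => bcaaabaa => aaabaa
  | accabaacccc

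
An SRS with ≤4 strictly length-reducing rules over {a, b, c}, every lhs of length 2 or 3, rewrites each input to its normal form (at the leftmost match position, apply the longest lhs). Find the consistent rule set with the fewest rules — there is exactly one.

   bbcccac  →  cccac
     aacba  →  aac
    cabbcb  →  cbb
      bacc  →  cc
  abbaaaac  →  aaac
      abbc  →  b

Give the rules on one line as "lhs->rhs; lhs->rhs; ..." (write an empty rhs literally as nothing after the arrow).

  | bbcccac => bcccac => cccac
  | aacba => aac
  | cabbcb => cabcb => cbb
  | bacc => cc

abc->b; ba->; bc->c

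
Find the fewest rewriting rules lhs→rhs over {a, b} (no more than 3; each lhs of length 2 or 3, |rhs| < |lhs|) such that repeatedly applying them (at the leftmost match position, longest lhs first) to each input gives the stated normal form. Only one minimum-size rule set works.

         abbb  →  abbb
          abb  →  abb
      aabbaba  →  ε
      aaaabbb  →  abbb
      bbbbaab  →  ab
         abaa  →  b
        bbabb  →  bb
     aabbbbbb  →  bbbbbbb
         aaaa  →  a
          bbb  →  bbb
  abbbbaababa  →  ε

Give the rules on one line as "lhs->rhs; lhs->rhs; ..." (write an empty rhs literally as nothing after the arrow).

  | abbb
  | abb
  | aabbaba => bbbaba => bbaba => baba => ba => ε
  | aaaabbb => baabbb => abbb

aa->b; ba->; bba->ba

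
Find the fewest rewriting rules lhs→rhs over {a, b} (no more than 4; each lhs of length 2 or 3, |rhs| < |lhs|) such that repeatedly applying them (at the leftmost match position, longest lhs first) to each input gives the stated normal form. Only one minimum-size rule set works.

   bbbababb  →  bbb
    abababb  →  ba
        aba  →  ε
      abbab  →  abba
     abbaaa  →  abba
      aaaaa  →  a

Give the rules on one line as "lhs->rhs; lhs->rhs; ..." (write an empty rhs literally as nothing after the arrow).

  | bbbababb => bbbaabb => bbbaab => bbbaa => bbb
  | abababb => babb => bab => ba
  | aba => ε
  | abbab => abba

aa->; aab->aa; aba->; bab->ba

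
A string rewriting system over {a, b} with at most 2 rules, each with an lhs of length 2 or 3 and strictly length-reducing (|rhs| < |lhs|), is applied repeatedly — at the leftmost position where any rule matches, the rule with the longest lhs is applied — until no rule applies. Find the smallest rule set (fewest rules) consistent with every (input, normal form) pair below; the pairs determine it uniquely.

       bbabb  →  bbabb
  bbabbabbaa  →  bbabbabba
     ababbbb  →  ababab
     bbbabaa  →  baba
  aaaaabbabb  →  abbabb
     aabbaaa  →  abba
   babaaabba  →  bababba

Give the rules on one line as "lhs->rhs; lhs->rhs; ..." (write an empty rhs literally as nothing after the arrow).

  | bbabb
  | bbabbabbaa => bbabbabba
  | ababbbb => ababab
  | bbbabaa => baabaa => babaa => baba

aa->a; bbb->ba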